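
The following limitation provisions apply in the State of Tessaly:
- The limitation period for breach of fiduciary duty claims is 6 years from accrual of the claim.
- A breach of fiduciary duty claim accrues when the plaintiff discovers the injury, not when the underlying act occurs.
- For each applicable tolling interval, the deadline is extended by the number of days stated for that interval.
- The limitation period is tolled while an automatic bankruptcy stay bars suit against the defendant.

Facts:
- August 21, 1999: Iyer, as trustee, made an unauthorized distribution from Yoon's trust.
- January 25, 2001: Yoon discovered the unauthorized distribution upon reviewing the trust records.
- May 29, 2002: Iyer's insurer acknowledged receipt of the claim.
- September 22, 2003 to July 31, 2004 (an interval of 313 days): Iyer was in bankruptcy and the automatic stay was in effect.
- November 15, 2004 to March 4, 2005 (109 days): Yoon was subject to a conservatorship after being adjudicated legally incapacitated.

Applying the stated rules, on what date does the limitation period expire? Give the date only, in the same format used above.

December 4, 2007

Under the discovery rule, the claim accrued on January 25, 2001, when Yoon discovered the injury — not on the August 21, 1999 date of the underlying act.
The untolled deadline — 6 years after January 25, 2001 — is January 25, 2007.
The automatic bankruptcy stay from September 22, 2003 to July 31, 2004 tolled the period for 313 days, extending the deadline to December 4, 2007.
The plaintiff's legal incapacity from November 15, 2004 to March 4, 2005 does not toll the period, because no stated rule makes the plaintiff's incapacity a tolling event.
Nothing else in the chronology tolls or restarts the period.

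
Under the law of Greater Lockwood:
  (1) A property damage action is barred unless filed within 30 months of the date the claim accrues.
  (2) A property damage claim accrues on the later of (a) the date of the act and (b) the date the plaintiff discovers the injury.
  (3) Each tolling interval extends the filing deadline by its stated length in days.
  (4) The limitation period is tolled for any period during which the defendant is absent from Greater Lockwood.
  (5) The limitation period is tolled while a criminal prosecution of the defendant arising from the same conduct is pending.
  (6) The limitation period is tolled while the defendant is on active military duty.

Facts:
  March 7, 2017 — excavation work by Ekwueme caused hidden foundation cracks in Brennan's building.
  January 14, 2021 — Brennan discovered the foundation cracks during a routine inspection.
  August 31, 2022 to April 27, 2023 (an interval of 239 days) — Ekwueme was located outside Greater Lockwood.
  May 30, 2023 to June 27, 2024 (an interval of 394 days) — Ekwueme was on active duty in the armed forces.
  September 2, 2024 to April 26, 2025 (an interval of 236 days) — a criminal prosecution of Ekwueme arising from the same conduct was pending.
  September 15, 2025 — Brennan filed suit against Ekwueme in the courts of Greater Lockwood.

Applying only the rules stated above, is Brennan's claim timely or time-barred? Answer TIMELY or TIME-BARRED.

TIMELY

Taking the later of the act (March 7, 2017) and discovery (January 14, 2021), the claim accrued on January 14, 2021.
Adding the 30 months base period to January 14, 2021 gives a deadline of July 14, 2023, before any tolling.
The defendant's absence from the jurisdiction from August 31, 2022 to April 27, 2023 tolled the period for 239 days, extending the deadline to March 9, 2024.
The period was tolled for 394 days by the defendant's active military service (May 30, 2023 to June 27, 2024), pushing the deadline to April 7, 2025.
The pending criminal prosecution from September 2, 2024 to April 26, 2025 tolled the period for 236 days, extending the deadline to November 29, 2025.
Filing on September 15, 2025 beat the November 29, 2025 deadline — the action is timely.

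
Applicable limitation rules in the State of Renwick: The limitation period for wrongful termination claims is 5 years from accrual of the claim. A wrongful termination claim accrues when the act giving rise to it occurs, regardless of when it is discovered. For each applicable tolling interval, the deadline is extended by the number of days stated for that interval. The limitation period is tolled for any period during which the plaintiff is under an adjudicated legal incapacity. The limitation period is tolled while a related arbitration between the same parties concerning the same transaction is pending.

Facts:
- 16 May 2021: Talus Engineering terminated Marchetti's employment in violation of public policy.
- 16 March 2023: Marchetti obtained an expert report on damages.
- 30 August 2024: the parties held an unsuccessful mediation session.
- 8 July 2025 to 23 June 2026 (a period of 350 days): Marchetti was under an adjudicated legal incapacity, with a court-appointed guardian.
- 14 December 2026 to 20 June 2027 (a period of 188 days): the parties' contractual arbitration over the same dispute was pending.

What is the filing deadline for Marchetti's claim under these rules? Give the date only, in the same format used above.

5 November 2027

The limitation period began to run on 16 May 2021.
5 years from 16 May 2021 is 16 May 2026.
The period was tolled for 350 days by the plaintiff's legal incapacity (8 July 2025 to 23 June 2026), pushing the deadline to 1 May 2027.
The pending related arbitration from 14 December 2026 to 20 June 2027 tolled the period for 188 days, extending the deadline to 5 November 2027.
None of the other events listed affects the running of the period under the stated rules.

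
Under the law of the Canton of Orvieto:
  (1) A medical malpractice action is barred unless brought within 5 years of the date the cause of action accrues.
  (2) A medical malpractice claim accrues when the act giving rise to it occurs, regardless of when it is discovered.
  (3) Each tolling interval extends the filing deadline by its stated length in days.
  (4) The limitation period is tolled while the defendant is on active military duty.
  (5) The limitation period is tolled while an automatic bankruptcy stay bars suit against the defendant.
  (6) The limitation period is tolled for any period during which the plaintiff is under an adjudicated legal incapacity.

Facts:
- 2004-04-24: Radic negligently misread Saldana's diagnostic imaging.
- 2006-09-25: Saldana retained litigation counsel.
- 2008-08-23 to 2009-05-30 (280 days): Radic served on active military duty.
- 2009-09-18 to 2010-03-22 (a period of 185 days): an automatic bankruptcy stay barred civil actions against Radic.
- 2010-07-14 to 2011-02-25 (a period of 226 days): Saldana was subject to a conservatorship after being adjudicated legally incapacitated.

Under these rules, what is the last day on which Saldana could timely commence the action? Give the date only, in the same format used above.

2011-03-16

The limitation period began to run on 2004-04-24.
Adding the 5 years base period to 2004-04-24 gives a deadline of 2009-04-24, before any tolling.
The defendant's active military service from 2008-08-23 to 2009-05-30 tolled the period for 280 days, extending the deadline to 2010-01-29.
The period was tolled for 185 days by the automatic bankruptcy stay (2009-09-18 to 2010-03-22), pushing the deadline to 2010-08-02.
Because the plaintiff's legal incapacity ran from 2010-07-14 to 2011-02-25, the deadline is extended by 226 days to 2011-03-16.
None of the other events listed affects the running of the period under the stated rules.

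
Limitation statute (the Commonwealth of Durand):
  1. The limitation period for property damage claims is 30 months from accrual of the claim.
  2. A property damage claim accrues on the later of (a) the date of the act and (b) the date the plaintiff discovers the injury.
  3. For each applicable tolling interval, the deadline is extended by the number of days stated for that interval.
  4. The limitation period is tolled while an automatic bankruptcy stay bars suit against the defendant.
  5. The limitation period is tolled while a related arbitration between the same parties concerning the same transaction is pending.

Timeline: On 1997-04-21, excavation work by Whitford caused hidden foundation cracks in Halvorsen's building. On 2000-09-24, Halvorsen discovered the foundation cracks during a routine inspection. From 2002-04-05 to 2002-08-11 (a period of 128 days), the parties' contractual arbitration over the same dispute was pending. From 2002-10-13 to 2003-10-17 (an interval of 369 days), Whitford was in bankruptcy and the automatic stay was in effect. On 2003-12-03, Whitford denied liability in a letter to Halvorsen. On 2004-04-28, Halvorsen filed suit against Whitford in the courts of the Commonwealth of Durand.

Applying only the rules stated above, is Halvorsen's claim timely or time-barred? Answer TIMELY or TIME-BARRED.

TIMELY

The claim accrued on 2000-09-24 — the later of the 1997-04-21 act and the 2000-09-24 discovery.
30 months from 2000-09-24 is 2003-03-24.
The period was tolled for 128 days by the pending related arbitration (2002-04-05 to 2002-08-11), pushing the deadline to 2003-07-30.
Because the automatic bankruptcy stay ran from 2002-10-13 to 2003-10-17, the deadline is extended by 369 days to 2004-08-02.
None of the other events listed affects the running of the period under the stated rules.
Filing on 2004-04-28 beat the 2004-08-02 deadline — the action is timely.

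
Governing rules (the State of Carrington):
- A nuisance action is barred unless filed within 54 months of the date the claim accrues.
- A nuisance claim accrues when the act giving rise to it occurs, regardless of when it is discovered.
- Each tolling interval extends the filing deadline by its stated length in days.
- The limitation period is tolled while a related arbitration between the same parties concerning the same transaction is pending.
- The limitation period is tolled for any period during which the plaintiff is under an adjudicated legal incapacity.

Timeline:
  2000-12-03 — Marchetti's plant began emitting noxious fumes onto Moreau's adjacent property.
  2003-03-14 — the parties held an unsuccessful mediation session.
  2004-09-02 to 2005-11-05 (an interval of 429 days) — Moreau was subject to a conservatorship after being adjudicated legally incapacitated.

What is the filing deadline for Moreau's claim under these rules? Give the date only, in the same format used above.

2006-08-06

The claim accrued on 2000-12-03, the date of the act.
54 months from 2000-12-03 is 2005-06-03.
Because the plaintiff's legal incapacity ran from 2004-09-02 to 2005-11-05, the deadline is extended by 429 days to 2006-08-06.
None of the other events listed affects the running of the period under the stated rules.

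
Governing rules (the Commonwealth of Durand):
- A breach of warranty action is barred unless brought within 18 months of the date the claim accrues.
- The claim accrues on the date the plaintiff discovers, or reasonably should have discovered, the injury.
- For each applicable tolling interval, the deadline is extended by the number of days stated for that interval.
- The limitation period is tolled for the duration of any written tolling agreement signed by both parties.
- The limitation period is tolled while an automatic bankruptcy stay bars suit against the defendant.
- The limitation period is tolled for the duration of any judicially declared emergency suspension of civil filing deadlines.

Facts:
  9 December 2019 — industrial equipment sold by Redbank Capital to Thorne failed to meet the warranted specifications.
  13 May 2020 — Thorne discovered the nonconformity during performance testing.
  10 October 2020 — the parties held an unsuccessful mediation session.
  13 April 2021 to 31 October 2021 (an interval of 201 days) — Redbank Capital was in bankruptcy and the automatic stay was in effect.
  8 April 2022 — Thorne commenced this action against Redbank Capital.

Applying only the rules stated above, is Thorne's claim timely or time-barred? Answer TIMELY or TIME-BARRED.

The claim did not accrue until Thorne discovered the injury on 13 May 2020; the 9 December 2019 act date does not start the clock under the stated rule.
The untolled deadline — 18 months after 13 May 2020 — is 13 November 2021.
The period was tolled for 201 days by the automatic bankruptcy stay (13 April 2021 to 31 October 2021), pushing the deadline to 2 June 2022.
None of the other events listed affects the running of the period under the stated rules.
Thorne filed on 8 April 2022, before the 2 June 2022 deadline, so the action is timely.

TIMELY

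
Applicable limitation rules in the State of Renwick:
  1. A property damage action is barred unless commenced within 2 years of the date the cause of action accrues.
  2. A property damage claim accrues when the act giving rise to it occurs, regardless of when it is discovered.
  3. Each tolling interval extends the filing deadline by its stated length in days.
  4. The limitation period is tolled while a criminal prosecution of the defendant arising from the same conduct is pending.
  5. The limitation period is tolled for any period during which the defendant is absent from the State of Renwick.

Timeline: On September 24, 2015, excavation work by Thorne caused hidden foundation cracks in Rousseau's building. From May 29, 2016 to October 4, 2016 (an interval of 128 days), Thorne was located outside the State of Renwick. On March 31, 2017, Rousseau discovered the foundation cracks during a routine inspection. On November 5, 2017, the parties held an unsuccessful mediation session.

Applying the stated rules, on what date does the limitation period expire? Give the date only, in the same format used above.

The claim accrued on September 24, 2015, when the wrongful act occurred; under the stated occurrence rule the March 31, 2017 discovery does not delay accrual.
Adding the 2 years base period to September 24, 2015 gives a deadline of September 24, 2017, before any tolling.
The defendant's absence from the jurisdiction from May 29, 2016 to October 4, 2016 tolled the period for 128 days, extending the deadline to January 30, 2018.
The other events in the timeline have no effect on the limitation period under the stated rules.

January 30, 2018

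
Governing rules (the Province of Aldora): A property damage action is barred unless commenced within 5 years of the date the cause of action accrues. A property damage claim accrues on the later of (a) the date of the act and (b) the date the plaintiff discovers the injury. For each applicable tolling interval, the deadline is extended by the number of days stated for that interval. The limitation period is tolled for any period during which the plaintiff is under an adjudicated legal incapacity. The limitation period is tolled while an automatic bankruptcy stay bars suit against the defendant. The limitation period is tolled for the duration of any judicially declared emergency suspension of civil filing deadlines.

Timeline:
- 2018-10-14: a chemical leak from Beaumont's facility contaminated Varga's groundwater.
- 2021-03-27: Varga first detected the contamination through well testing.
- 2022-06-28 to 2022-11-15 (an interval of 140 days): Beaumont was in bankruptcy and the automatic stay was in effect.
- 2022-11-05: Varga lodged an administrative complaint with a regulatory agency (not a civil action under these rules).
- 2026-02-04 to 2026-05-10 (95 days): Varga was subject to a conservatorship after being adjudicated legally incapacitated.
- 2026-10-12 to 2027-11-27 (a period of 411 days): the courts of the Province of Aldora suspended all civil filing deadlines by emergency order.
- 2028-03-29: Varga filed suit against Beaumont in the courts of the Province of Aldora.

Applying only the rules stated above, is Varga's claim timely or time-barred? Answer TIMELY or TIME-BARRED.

TIME-BARRED

Taking the later of the act (2018-10-14) and discovery (2021-03-27), the claim accrued on 2021-03-27.
The untolled deadline — 5 years after 2021-03-27 — is 2026-03-27.
Because the automatic bankruptcy stay ran from 2022-06-28 to 2022-11-15, the deadline is extended by 140 days to 2026-08-14.
Because the plaintiff's legal incapacity ran from 2026-02-04 to 2026-05-10, the deadline is extended by 95 days to 2026-11-17.
The period was tolled for 411 days by the emergency suspension of filing deadlines (2026-10-12 to 2027-11-27), pushing the deadline to 2028-01-02.
The other events in the timeline have no effect on the limitation period under the stated rules.
The 2028-03-29 filing falls after the 2028-01-02 deadline; the claim is time-barred.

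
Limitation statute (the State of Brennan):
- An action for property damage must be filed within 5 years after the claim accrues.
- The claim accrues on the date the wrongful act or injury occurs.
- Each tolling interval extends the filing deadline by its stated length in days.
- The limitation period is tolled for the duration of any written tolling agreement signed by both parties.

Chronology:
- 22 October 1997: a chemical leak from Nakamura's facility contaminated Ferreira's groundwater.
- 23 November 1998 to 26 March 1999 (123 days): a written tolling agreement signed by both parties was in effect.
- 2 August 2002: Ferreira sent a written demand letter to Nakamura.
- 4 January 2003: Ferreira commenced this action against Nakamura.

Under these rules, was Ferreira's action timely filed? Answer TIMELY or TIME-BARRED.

The limitation period began to run on 22 October 1997.
Adding the 5 years base period to 22 October 1997 gives a deadline of 22 October 2002, before any tolling.
Because the written tolling agreement ran from 23 November 1998 to 26 March 1999, the deadline is extended by 123 days to 22 February 2003.
None of the other events listed affects the running of the period under the stated rules.
Ferreira filed on 4 January 2003, before the 22 February 2003 deadline, so the action is timely.

TIMELY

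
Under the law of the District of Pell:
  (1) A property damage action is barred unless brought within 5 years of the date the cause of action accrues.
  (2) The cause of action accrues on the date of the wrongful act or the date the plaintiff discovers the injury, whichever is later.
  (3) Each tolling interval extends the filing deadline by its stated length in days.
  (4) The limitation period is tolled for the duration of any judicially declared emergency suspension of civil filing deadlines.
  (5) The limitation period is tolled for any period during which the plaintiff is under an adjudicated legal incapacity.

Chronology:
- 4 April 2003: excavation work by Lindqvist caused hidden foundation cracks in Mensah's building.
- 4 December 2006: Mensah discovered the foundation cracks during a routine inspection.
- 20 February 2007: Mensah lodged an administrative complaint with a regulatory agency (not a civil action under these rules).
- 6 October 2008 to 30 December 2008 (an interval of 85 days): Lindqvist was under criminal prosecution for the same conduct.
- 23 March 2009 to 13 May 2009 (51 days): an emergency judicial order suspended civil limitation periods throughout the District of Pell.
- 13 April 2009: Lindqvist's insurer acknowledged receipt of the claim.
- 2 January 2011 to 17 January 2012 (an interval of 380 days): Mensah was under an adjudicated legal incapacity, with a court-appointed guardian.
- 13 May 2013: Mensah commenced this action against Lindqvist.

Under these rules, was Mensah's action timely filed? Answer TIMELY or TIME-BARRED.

TIME-BARRED

The claim accrued on 4 December 2006 — the later of the 4 April 2003 act and the 4 December 2006 discovery.
5 years from 4 December 2006 is 4 December 2011.
The period was tolled for 51 days by the emergency suspension of filing deadlines (23 March 2009 to 13 May 2009), pushing the deadline to 24 January 2012.
The period was tolled for 380 days by the plaintiff's legal incapacity (2 January 2011 to 17 January 2012), pushing the deadline to 7 February 2013.
The pending criminal prosecution from 6 October 2008 to 30 December 2008 does not toll the period, because no stated rule makes a criminal prosecution a tolling event.
The other events in the timeline have no effect on the limitation period under the stated rules.
The 13 May 2013 filing falls after the 7 February 2013 deadline; the claim is time-barred.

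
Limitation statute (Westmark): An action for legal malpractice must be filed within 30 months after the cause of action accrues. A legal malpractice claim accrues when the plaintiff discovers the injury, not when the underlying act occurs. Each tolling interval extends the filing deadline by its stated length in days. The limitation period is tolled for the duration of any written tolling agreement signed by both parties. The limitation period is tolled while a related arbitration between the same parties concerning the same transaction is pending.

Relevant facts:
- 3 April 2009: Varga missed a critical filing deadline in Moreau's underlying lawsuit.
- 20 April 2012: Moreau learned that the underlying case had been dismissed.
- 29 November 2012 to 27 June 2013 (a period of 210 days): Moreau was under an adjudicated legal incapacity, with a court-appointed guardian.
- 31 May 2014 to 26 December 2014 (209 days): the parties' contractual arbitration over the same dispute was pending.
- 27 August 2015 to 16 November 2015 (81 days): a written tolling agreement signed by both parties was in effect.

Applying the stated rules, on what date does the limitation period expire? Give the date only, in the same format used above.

The claim did not accrue until Moreau discovered the injury on 20 April 2012; the 3 April 2009 act date does not start the clock under the stated rule.
The untolled deadline — 30 months after 20 April 2012 — is 20 October 2014.
The pending related arbitration from 31 May 2014 to 26 December 2014 tolled the period for 209 days, extending the deadline to 17 May 2015.
The written tolling agreement from 27 August 2015 to 16 November 2015 began after the period had already run on 17 May 2015, so it has no tolling effect.
Although the plaintiff's incapacity ran from 29 November 2012 to 27 June 2013, the stated rules do not make that a tolling event, so it is disregarded.

17 May 2015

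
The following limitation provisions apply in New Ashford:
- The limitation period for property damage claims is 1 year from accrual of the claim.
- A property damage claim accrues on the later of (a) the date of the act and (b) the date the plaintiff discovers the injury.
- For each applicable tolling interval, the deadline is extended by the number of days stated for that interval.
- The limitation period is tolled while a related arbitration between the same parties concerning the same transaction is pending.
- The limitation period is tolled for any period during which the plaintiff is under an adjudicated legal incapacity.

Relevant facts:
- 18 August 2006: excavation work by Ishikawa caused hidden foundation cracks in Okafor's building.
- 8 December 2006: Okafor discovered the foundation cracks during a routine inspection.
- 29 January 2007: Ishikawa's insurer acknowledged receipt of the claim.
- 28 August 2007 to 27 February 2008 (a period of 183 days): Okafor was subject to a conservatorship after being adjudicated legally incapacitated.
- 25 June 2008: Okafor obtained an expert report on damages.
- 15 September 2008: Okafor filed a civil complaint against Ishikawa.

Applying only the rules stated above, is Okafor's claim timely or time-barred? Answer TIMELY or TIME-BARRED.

TIME-BARRED

Taking the later of the act (18 August 2006) and discovery (8 December 2006), the claim accrued on 8 December 2006.
1 year from 8 December 2006 is 8 December 2007.
The period was tolled for 183 days by the plaintiff's legal incapacity (28 August 2007 to 27 February 2008), pushing the deadline to 8 June 2008.
Nothing else in the chronology tolls or restarts the period.
The 15 September 2008 filing falls after the 8 June 2008 deadline; the claim is time-barred.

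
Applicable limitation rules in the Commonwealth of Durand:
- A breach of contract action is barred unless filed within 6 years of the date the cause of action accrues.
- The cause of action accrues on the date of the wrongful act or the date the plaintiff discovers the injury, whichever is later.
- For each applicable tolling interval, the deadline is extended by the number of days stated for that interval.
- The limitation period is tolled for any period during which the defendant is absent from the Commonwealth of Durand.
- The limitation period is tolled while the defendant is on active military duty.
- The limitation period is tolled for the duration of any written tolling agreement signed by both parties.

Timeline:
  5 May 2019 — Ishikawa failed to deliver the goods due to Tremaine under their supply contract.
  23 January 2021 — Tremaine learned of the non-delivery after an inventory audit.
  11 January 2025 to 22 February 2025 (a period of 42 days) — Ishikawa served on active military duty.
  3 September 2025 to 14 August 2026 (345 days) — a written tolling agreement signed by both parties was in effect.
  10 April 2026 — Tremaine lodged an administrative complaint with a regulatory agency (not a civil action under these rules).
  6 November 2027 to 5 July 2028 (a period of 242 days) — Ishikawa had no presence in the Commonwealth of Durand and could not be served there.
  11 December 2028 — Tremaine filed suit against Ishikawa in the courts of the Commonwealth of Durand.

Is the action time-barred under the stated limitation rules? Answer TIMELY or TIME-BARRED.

Because discovery on 23 January 2021 post-dates the 5 May 2019 act, accrual under the later-of rule falls on 23 January 2021.
6 years from 23 January 2021 is 23 January 2027.
Because the defendant's active military service ran from 11 January 2025 to 22 February 2025, the deadline is extended by 42 days to 6 March 2027.
Because the written tolling agreement ran from 3 September 2025 to 14 August 2026, the deadline is extended by 345 days to 14 February 2028.
The defendant's absence from the jurisdiction from 6 November 2027 to 5 July 2028 tolled the period for 242 days, extending the deadline to 13 October 2028.
None of the other events listed affects the running of the period under the stated rules.
The 11 December 2028 filing falls after the 13 October 2028 deadline; the claim is time-barred.

TIME-BARRED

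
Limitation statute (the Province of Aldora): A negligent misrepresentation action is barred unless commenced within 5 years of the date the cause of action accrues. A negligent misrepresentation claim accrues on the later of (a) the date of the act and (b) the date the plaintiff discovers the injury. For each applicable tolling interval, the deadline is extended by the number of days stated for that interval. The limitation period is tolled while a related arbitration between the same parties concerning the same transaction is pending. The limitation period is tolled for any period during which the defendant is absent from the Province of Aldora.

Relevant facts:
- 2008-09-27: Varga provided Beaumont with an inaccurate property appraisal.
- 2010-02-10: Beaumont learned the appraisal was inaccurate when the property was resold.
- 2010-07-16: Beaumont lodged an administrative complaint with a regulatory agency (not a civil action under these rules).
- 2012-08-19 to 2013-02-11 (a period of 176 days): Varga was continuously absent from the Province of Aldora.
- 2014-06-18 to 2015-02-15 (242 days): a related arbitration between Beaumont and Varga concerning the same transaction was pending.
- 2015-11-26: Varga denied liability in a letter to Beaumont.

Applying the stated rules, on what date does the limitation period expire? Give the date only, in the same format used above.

Taking the later of the act (2008-09-27) and discovery (2010-02-10), the claim accrued on 2010-02-10.
The untolled deadline — 5 years after 2010-02-10 — is 2015-02-10.
The period was tolled for 176 days by the defendant's absence from the jurisdiction (2012-08-19 to 2013-02-11), pushing the deadline to 2015-08-05.
The pending related arbitration from 2014-06-18 to 2015-02-15 tolled the period for 242 days, extending the deadline to 2016-04-03.
None of the other events listed affects the running of the period under the stated rules.

2016-04-03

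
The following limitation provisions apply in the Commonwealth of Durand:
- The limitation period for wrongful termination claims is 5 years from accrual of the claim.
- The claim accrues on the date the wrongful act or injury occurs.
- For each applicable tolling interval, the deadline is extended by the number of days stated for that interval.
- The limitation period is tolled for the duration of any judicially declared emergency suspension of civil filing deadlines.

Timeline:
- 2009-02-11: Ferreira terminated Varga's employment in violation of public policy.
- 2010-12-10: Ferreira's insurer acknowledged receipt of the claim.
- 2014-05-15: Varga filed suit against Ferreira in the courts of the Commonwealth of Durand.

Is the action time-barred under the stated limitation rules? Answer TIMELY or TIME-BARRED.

The claim accrued on 2009-02-11, the date of the act.
The untolled deadline — 5 years after 2009-02-11 — is 2014-02-11.
None of the other events listed affects the running of the period under the stated rules.
The 2014-05-15 filing falls after the 2014-02-11 deadline; the claim is time-barred.

TIME-BARRED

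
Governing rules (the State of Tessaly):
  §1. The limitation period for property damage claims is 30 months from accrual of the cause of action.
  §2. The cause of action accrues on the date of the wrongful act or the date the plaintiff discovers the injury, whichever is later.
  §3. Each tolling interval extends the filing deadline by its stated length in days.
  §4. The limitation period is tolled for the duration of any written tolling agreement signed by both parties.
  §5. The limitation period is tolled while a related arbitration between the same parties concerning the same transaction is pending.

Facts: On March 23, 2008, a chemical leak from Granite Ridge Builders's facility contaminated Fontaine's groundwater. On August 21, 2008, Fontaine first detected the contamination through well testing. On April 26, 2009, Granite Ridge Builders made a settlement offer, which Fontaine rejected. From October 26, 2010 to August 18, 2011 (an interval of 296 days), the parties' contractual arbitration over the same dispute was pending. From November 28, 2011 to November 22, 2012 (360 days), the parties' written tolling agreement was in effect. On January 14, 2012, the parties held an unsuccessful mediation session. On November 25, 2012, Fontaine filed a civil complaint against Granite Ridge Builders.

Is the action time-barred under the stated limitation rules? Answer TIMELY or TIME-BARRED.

Taking the later of the act (March 23, 2008) and discovery (August 21, 2008), the claim accrued on August 21, 2008.
Adding the 30 months base period to August 21, 2008 gives a deadline of February 21, 2011, before any tolling.
Because the pending related arbitration ran from October 26, 2010 to August 18, 2011, the deadline is extended by 296 days to December 14, 2011.
Because the written tolling agreement ran from November 28, 2011 to November 22, 2012, the deadline is extended by 360 days to December 8, 2012.
None of the other events listed affects the running of the period under the stated rules.
Filing on November 25, 2012 beat the December 8, 2012 deadline — the action is timely.

TIMELY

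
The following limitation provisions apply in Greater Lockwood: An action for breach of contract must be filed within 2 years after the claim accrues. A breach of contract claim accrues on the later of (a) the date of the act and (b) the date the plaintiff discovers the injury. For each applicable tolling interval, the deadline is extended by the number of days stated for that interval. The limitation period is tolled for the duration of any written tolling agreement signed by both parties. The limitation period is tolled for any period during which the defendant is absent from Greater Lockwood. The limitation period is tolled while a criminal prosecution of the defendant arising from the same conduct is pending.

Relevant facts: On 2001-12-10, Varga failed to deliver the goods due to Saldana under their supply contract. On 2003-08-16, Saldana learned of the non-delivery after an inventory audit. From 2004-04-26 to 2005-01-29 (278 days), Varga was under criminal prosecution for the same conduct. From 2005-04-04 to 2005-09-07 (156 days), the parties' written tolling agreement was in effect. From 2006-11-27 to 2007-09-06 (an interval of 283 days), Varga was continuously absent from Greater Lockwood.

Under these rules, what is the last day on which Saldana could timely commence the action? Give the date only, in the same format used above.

2006-10-24

Because discovery on 2003-08-16 post-dates the 2001-12-10 act, accrual under the later-of rule falls on 2003-08-16.
2 years from 2003-08-16 is 2005-08-16.
The period was tolled for 278 days by the pending criminal prosecution (2004-04-26 to 2005-01-29), pushing the deadline to 2006-05-21.
Because the written tolling agreement ran from 2005-04-04 to 2005-09-07, the deadline is extended by 156 days to 2006-10-24.
By the time the defendant's absence from the jurisdiction began on 2006-11-27, the limitation period had already expired on 2006-10-24; that interval cannot revive it.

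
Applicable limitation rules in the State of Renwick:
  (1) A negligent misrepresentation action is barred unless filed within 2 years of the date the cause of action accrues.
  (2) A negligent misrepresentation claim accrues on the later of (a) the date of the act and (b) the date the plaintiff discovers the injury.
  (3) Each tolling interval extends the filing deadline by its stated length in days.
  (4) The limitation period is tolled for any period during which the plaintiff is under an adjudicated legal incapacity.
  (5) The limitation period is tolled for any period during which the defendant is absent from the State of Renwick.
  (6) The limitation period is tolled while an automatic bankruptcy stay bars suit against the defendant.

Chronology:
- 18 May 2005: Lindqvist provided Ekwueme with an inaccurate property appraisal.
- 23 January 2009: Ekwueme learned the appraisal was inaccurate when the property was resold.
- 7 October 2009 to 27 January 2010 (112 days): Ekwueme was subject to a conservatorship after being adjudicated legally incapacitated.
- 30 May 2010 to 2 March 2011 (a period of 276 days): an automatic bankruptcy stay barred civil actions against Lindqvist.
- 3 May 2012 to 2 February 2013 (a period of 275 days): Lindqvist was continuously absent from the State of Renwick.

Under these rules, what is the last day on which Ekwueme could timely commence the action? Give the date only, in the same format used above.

Because discovery on 23 January 2009 post-dates the 18 May 2005 act, accrual under the later-of rule falls on 23 January 2009.
2 years from 23 January 2009 is 23 January 2011.
The plaintiff's legal incapacity from 7 October 2009 to 27 January 2010 tolled the period for 112 days, extending the deadline to 15 May 2011.
The automatic bankruptcy stay from 30 May 2010 to 2 March 2011 tolled the period for 276 days, extending the deadline to 15 February 2012.
By the time the defendant's absence from the jurisdiction began on 3 May 2012, the limitation period had already expired on 15 February 2012; that interval cannot revive it.

15 February 2012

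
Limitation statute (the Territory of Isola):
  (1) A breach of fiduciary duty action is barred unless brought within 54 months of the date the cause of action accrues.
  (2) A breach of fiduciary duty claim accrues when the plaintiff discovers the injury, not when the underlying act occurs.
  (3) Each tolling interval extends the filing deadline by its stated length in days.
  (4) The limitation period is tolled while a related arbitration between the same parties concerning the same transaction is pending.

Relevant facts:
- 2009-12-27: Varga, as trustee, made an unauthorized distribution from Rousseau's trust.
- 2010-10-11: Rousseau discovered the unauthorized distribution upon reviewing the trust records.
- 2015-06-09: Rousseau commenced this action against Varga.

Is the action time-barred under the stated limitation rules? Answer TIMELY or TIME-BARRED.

TIME-BARRED

Under the discovery rule, the claim accrued on 2010-10-11, when Rousseau discovered the injury — not on the 2009-12-27 date of the underlying act.
The untolled deadline — 54 months after 2010-10-11 — is 2015-04-11.
Filing on 2015-06-09 missed the 2015-04-11 deadline — the action is time-barred.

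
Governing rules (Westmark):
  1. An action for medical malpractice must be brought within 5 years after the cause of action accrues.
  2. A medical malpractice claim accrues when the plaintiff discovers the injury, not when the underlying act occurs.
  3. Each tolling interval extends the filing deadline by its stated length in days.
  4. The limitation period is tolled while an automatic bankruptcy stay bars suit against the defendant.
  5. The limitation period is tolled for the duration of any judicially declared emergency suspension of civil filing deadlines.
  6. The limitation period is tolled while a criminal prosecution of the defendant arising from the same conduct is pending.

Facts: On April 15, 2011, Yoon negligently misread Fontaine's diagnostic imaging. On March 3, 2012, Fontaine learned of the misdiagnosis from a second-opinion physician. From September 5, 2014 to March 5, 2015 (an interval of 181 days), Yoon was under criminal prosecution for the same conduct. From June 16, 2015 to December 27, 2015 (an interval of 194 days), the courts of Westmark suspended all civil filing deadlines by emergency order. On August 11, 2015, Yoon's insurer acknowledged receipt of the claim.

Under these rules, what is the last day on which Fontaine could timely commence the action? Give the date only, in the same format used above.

March 13, 2018

Under the discovery rule, the claim accrued on March 3, 2012, when Fontaine discovered the injury — not on the April 15, 2011 date of the underlying act.
Adding the 5 years base period to March 3, 2012 gives a deadline of March 3, 2017, before any tolling.
The pending criminal prosecution from September 5, 2014 to March 5, 2015 tolled the period for 181 days, extending the deadline to August 31, 2017.
The emergency suspension of filing deadlines from June 16, 2015 to December 27, 2015 tolled the period for 194 days, extending the deadline to March 13, 2018.
Nothing else in the chronology tolls or restarts the period.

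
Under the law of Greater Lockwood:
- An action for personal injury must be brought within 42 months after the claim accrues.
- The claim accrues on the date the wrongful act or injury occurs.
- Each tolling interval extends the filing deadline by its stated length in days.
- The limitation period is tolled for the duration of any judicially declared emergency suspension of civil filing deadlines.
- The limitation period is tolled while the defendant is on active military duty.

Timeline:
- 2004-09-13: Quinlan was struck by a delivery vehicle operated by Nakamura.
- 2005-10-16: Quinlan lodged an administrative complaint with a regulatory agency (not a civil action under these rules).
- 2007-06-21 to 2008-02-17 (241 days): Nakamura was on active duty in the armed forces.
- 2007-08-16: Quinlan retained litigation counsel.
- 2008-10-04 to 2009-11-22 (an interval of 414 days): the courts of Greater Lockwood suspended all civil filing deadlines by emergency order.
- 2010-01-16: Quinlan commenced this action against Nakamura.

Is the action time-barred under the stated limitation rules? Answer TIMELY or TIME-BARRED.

TIME-BARRED

The claim accrued on 2004-09-13, the date of the act.
42 months from 2004-09-13 is 2008-03-13.
The defendant's active military service from 2007-06-21 to 2008-02-17 tolled the period for 241 days, extending the deadline to 2008-11-09.
The period was tolled for 414 days by the emergency suspension of filing deadlines (2008-10-04 to 2009-11-22), pushing the deadline to 2009-12-28.
None of the other events listed affects the running of the period under the stated rules.
The 2010-01-16 filing falls after the 2009-12-28 deadline; the claim is time-barred.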